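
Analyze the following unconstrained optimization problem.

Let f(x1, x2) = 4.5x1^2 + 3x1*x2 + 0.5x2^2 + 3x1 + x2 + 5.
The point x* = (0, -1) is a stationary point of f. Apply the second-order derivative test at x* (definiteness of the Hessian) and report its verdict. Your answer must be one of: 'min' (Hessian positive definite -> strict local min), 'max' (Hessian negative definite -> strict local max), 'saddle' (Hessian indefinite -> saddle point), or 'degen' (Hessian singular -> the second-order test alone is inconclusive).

Compute the Hessian H = grad^2 f:
  H = [[9, 3], [3, 1]]
Verify stationarity: grad f(x*) = H x* + g = (0, 0).
Eigenvalues of H: 0, 10.
H has a zero eigenvalue (singular; positive semidefinite but not definite), so H is neither positive definite, negative definite, nor indefinite. The second-order test alone is inconclusive -> degen.
(Indeed, f is constant along the null direction of H through x*, so x* is not a strict local extremum.)

degen


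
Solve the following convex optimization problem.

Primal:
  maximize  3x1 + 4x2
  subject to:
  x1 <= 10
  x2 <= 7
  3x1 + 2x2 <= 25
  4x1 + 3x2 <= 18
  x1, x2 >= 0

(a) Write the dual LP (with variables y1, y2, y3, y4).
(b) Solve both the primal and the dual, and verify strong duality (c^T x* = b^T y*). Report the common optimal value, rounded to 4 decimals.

The standard primal-dual pair for 'max c^T x s.t. A x <= b, x >= 0' is:
  Dual:  min b^T y  s.t.  A^T y >= c,  y >= 0.

So the dual LP is:
  minimize  10y1 + 7y2 + 25y3 + 18y4
  subject to:
    y1 + 3y3 + 4y4 >= 3
    y2 + 2y3 + 3y4 >= 4
    y1, y2, y3, y4 >= 0

Solving the primal: x* = (0, 6).
  primal value c^T x* = 24.
Solving the dual: y* = (0, 0, 0, 1.3333).
  dual value b^T y* = 24.
Strong duality: c^T x* = b^T y*. Confirmed.

24


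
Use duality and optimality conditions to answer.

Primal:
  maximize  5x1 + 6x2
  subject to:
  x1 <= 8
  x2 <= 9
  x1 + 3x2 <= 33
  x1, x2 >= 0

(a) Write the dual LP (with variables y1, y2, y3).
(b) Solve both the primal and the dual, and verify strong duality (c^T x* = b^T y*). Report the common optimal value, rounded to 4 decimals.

The standard primal-dual pair for 'max c^T x s.t. A x <= b, x >= 0' is:
  Dual:  min b^T y  s.t.  A^T y >= c,  y >= 0.

So the dual LP is:
  minimize  8y1 + 9y2 + 33y3
  subject to:
    y1 + y3 >= 5
    y2 + 3y3 >= 6
    y1, y2, y3 >= 0

Solving the primal: x* = (8, 8.3333).
  primal value c^T x* = 90.
Solving the dual: y* = (3, 0, 2).
  dual value b^T y* = 90.
Strong duality: c^T x* = b^T y*. Confirmed.

90


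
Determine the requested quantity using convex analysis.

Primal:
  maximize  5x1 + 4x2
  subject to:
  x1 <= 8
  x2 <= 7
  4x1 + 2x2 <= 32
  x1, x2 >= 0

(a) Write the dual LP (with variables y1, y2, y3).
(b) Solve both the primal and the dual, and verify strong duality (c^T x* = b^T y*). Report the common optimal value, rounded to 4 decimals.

The standard primal-dual pair for 'max c^T x s.t. A x <= b, x >= 0' is:
  Dual:  min b^T y  s.t.  A^T y >= c,  y >= 0.

So the dual LP is:
  minimize  8y1 + 7y2 + 32y3
  subject to:
    y1 + 4y3 >= 5
    y2 + 2y3 >= 4
    y1, y2, y3 >= 0

Solving the primal: x* = (4.5, 7).
  primal value c^T x* = 50.5.
Solving the dual: y* = (0, 1.5, 1.25).
  dual value b^T y* = 50.5.
Strong duality: c^T x* = b^T y*. Confirmed.

50.5


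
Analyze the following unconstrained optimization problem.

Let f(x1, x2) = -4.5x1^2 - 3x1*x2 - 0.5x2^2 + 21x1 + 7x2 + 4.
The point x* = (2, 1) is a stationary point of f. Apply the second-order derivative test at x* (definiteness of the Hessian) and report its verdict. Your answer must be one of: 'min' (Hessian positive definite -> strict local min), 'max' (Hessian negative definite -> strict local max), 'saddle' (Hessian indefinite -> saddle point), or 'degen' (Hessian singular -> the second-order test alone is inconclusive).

Compute the Hessian H = grad^2 f:
  H = [[-9, -3], [-3, -1]]
Verify stationarity: grad f(x*) = H x* + g = (0, 0).
Eigenvalues of H: -10, 0.
H has a zero eigenvalue (singular; negative semidefinite but not definite), so H is neither positive definite, negative definite, nor indefinite. The second-order test alone is inconclusive -> degen.
(Indeed, f is constant along the null direction of H through x*, so x* is not a strict local extremum.)

degen


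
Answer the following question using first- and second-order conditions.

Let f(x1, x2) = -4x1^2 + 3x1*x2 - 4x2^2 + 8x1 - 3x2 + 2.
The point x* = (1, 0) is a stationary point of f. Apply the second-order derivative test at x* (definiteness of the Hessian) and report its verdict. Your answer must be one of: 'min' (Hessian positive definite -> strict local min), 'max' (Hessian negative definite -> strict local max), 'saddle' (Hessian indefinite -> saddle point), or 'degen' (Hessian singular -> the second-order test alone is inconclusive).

Compute the Hessian H = grad^2 f:
  H = [[-8, 3], [3, -8]]
Verify stationarity: grad f(x*) = H x* + g = (0, 0).
Eigenvalues of H: -11, -5.
Both eigenvalues < 0, so H is negative definite -> x* is a strict local max.

max


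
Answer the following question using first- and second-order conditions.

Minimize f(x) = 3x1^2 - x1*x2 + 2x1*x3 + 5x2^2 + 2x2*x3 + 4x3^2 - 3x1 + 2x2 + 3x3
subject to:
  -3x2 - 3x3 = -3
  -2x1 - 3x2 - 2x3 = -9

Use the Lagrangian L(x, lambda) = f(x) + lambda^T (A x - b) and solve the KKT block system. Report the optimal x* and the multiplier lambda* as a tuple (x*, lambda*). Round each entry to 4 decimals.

Form the Lagrangian:
  L(x, lambda) = (1/2) x^T Q x + c^T x + lambda^T (A x - b)
Stationarity (grad_x L = 0): Q x + c + A^T lambda = 0.
Primal feasibility: A x = b.

This gives the KKT block system:
  [ Q   A^T ] [ x     ]   [-c ]
  [ A    0  ] [ lambda ] = [ b ]

Solving the linear system:
  x*      = (2.7568, 1.4865, -0.4865)
  lambda* = (-1.1622, 5.5405)
  f(x*)   = 19.8108

x* = (2.7568, 1.4865, -0.4865), lambda* = (-1.1622, 5.5405)


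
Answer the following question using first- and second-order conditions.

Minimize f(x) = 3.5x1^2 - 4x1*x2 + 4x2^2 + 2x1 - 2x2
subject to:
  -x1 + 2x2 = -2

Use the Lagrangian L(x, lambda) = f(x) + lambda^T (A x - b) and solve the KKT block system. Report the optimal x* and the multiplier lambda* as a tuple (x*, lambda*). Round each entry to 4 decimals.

Form the Lagrangian:
  L(x, lambda) = (1/2) x^T Q x + c^T x + lambda^T (A x - b)
Stationarity (grad_x L = 0): Q x + c + A^T lambda = 0.
Primal feasibility: A x = b.

This gives the KKT block system:
  [ Q   A^T ] [ x     ]   [-c ]
  [ A    0  ] [ lambda ] = [ b ]

Solving the linear system:
  x*      = (-0.2, -1.1)
  lambda* = (5)
  f(x*)   = 5.9

x* = (-0.2, -1.1), lambda* = (5)


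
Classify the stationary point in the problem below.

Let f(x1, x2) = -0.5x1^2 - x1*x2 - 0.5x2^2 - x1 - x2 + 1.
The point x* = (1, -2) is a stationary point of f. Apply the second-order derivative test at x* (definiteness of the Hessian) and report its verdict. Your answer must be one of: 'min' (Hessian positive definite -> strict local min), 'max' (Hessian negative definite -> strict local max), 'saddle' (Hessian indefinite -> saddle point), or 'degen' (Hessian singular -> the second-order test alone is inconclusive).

Compute the Hessian H = grad^2 f:
  H = [[-1, -1], [-1, -1]]
Verify stationarity: grad f(x*) = H x* + g = (0, 0).
Eigenvalues of H: -2, 0.
H has a zero eigenvalue (singular; negative semidefinite but not definite), so H is neither positive definite, negative definite, nor indefinite. The second-order test alone is inconclusive -> degen.
(Indeed, f is constant along the null direction of H through x*, so x* is not a strict local extremum.)

degen


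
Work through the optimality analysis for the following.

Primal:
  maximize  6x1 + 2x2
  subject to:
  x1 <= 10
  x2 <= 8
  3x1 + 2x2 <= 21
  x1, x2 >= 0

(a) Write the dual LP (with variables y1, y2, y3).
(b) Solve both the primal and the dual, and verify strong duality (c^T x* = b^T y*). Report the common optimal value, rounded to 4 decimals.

The standard primal-dual pair for 'max c^T x s.t. A x <= b, x >= 0' is:
  Dual:  min b^T y  s.t.  A^T y >= c,  y >= 0.

So the dual LP is:
  minimize  10y1 + 8y2 + 21y3
  subject to:
    y1 + 3y3 >= 6
    y2 + 2y3 >= 2
    y1, y2, y3 >= 0

Solving the primal: x* = (7, 0).
  primal value c^T x* = 42.
Solving the dual: y* = (0, 0, 2).
  dual value b^T y* = 42.
Strong duality: c^T x* = b^T y*. Confirmed.

42


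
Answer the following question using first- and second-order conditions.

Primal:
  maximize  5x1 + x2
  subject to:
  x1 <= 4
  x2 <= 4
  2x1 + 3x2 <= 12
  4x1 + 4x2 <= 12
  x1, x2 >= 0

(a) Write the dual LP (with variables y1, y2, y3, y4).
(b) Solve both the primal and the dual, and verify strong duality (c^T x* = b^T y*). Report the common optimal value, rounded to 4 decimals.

The standard primal-dual pair for 'max c^T x s.t. A x <= b, x >= 0' is:
  Dual:  min b^T y  s.t.  A^T y >= c,  y >= 0.

So the dual LP is:
  minimize  4y1 + 4y2 + 12y3 + 12y4
  subject to:
    y1 + 2y3 + 4y4 >= 5
    y2 + 3y3 + 4y4 >= 1
    y1, y2, y3, y4 >= 0

Solving the primal: x* = (3, 0).
  primal value c^T x* = 15.
Solving the dual: y* = (0, 0, 0, 1.25).
  dual value b^T y* = 15.
Strong duality: c^T x* = b^T y*. Confirmed.

15


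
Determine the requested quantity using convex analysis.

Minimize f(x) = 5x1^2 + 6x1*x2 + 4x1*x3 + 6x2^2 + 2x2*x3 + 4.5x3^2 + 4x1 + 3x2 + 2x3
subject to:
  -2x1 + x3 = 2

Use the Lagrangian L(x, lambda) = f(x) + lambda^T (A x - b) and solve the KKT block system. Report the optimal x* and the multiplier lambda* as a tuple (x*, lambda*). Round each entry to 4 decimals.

Form the Lagrangian:
  L(x, lambda) = (1/2) x^T Q x + c^T x + lambda^T (A x - b)
Stationarity (grad_x L = 0): Q x + c + A^T lambda = 0.
Primal feasibility: A x = b.

This gives the KKT block system:
  [ Q   A^T ] [ x     ]   [-c ]
  [ A    0  ] [ lambda ] = [ b ]

Solving the linear system:
  x*      = (-0.8602, 0.1335, 0.2795)
  lambda* = (-1.3416)
  f(x*)   = 0.1009

x* = (-0.8602, 0.1335, 0.2795), lambda* = (-1.3416)


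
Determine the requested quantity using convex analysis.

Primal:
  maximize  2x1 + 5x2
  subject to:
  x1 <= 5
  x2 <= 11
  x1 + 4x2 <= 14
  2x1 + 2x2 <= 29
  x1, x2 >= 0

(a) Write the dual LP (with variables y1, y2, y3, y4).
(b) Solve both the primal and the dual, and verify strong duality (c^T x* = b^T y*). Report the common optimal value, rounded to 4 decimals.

The standard primal-dual pair for 'max c^T x s.t. A x <= b, x >= 0' is:
  Dual:  min b^T y  s.t.  A^T y >= c,  y >= 0.

So the dual LP is:
  minimize  5y1 + 11y2 + 14y3 + 29y4
  subject to:
    y1 + y3 + 2y4 >= 2
    y2 + 4y3 + 2y4 >= 5
    y1, y2, y3, y4 >= 0

Solving the primal: x* = (5, 2.25).
  primal value c^T x* = 21.25.
Solving the dual: y* = (0.75, 0, 1.25, 0).
  dual value b^T y* = 21.25.
Strong duality: c^T x* = b^T y*. Confirmed.

21.25


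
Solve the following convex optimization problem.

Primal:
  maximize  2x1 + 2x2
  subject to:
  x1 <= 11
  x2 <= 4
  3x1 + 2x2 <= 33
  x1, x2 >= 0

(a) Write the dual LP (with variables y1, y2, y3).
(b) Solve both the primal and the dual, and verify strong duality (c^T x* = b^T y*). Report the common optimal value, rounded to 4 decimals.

The standard primal-dual pair for 'max c^T x s.t. A x <= b, x >= 0' is:
  Dual:  min b^T y  s.t.  A^T y >= c,  y >= 0.

So the dual LP is:
  minimize  11y1 + 4y2 + 33y3
  subject to:
    y1 + 3y3 >= 2
    y2 + 2y3 >= 2
    y1, y2, y3 >= 0

Solving the primal: x* = (8.3333, 4).
  primal value c^T x* = 24.6667.
Solving the dual: y* = (0, 0.6667, 0.6667).
  dual value b^T y* = 24.6667.
Strong duality: c^T x* = b^T y*. Confirmed.

24.6667


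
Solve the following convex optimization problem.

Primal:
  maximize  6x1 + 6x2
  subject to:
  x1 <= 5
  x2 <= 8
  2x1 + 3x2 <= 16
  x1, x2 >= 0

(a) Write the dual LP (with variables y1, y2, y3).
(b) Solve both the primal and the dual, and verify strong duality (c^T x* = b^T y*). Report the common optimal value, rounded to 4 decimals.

The standard primal-dual pair for 'max c^T x s.t. A x <= b, x >= 0' is:
  Dual:  min b^T y  s.t.  A^T y >= c,  y >= 0.

So the dual LP is:
  minimize  5y1 + 8y2 + 16y3
  subject to:
    y1 + 2y3 >= 6
    y2 + 3y3 >= 6
    y1, y2, y3 >= 0

Solving the primal: x* = (5, 2).
  primal value c^T x* = 42.
Solving the dual: y* = (2, 0, 2).
  dual value b^T y* = 42.
Strong duality: c^T x* = b^T y*. Confirmed.

42


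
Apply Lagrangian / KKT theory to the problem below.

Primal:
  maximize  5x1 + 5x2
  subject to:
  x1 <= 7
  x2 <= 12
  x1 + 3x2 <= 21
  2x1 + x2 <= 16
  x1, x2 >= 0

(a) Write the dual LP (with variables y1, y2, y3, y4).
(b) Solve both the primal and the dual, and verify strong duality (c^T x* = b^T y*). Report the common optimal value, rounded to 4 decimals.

The standard primal-dual pair for 'max c^T x s.t. A x <= b, x >= 0' is:
  Dual:  min b^T y  s.t.  A^T y >= c,  y >= 0.

So the dual LP is:
  minimize  7y1 + 12y2 + 21y3 + 16y4
  subject to:
    y1 + y3 + 2y4 >= 5
    y2 + 3y3 + y4 >= 5
    y1, y2, y3, y4 >= 0

Solving the primal: x* = (5.4, 5.2).
  primal value c^T x* = 53.
Solving the dual: y* = (0, 0, 1, 2).
  dual value b^T y* = 53.
Strong duality: c^T x* = b^T y*. Confirmed.

53


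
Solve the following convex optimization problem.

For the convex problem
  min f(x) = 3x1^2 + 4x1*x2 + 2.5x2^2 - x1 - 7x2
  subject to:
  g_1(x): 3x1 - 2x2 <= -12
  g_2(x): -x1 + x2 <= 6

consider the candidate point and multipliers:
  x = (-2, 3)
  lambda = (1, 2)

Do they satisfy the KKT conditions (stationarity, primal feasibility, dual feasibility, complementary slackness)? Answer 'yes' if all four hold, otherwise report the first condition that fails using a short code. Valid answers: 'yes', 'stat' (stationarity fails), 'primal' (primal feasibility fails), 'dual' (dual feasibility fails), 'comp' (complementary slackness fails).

Gradient of f: grad f(x) = Q x + c = (-1, 0)
Constraint values g_i(x) = a_i^T x - b_i:
  g_1((-2, 3)) = 0
  g_2((-2, 3)) = -1
Stationarity residual: grad f(x) + sum_i lambda_i a_i = (0, 0)
  -> stationarity OK
Primal feasibility (all g_i <= 0): OK
Dual feasibility (all lambda_i >= 0): OK
Complementary slackness (lambda_i * g_i(x) = 0 for all i): FAILS

Verdict: the first failing condition is complementary_slackness -> comp.

comp


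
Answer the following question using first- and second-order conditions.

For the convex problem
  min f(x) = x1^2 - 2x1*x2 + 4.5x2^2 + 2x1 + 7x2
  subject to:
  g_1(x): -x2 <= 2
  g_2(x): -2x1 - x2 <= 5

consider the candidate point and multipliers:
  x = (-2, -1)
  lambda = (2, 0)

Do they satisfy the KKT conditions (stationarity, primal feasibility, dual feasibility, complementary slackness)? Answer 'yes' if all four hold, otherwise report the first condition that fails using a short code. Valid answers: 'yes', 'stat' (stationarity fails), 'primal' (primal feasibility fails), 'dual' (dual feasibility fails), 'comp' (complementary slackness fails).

Gradient of f: grad f(x) = Q x + c = (0, 2)
Constraint values g_i(x) = a_i^T x - b_i:
  g_1((-2, -1)) = -1
  g_2((-2, -1)) = 0
Stationarity residual: grad f(x) + sum_i lambda_i a_i = (0, 0)
  -> stationarity OK
Primal feasibility (all g_i <= 0): OK
Dual feasibility (all lambda_i >= 0): OK
Complementary slackness (lambda_i * g_i(x) = 0 for all i): FAILS

Verdict: the first failing condition is complementary_slackness -> comp.

comp


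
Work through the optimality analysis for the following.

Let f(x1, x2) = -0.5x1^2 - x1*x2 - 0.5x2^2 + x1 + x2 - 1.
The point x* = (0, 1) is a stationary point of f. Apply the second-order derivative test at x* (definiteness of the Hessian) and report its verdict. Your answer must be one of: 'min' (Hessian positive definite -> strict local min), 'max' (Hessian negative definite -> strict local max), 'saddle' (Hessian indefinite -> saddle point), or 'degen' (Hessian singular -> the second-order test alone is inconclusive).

Compute the Hessian H = grad^2 f:
  H = [[-1, -1], [-1, -1]]
Verify stationarity: grad f(x*) = H x* + g = (0, 0).
Eigenvalues of H: -2, 0.
H has a zero eigenvalue (singular; negative semidefinite but not definite), so H is neither positive definite, negative definite, nor indefinite. The second-order test alone is inconclusive -> degen.
(Indeed, f is constant along the null direction of H through x*, so x* is not a strict local extremum.)

degen


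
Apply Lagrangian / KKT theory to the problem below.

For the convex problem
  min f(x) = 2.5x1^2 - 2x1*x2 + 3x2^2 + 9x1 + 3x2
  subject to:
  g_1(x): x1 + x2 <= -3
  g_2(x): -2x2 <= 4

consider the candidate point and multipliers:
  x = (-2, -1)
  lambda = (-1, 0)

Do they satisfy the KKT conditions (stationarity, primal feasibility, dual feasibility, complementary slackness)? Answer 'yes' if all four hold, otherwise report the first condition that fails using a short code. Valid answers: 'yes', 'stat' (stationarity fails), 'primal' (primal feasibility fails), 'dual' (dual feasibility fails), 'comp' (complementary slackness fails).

Gradient of f: grad f(x) = Q x + c = (1, 1)
Constraint values g_i(x) = a_i^T x - b_i:
  g_1((-2, -1)) = 0
  g_2((-2, -1)) = -2
Stationarity residual: grad f(x) + sum_i lambda_i a_i = (0, 0)
  -> stationarity OK
Primal feasibility (all g_i <= 0): OK
Dual feasibility (all lambda_i >= 0): FAILS
Complementary slackness (lambda_i * g_i(x) = 0 for all i): OK

Verdict: the first failing condition is dual_feasibility -> dual.

dual


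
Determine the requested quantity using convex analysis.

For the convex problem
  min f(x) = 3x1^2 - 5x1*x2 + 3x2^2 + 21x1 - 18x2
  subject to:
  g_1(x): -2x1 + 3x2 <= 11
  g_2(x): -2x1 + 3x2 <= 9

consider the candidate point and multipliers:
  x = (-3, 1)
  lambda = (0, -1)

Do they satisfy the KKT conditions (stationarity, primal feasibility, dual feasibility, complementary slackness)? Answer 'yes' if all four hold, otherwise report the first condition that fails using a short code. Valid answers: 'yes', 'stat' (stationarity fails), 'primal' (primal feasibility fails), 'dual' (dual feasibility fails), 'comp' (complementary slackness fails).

Gradient of f: grad f(x) = Q x + c = (-2, 3)
Constraint values g_i(x) = a_i^T x - b_i:
  g_1((-3, 1)) = -2
  g_2((-3, 1)) = 0
Stationarity residual: grad f(x) + sum_i lambda_i a_i = (0, 0)
  -> stationarity OK
Primal feasibility (all g_i <= 0): OK
Dual feasibility (all lambda_i >= 0): FAILS
Complementary slackness (lambda_i * g_i(x) = 0 for all i): OK

Verdict: the first failing condition is dual_feasibility -> dual.

dual


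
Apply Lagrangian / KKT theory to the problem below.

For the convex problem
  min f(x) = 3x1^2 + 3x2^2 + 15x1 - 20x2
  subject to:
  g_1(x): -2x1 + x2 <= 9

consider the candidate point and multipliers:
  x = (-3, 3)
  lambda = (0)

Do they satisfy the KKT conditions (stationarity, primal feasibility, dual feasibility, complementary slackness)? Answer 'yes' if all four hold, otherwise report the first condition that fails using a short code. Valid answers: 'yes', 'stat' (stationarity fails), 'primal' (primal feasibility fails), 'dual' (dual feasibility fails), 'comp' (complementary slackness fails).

Gradient of f: grad f(x) = Q x + c = (-3, -2)
Constraint values g_i(x) = a_i^T x - b_i:
  g_1((-3, 3)) = 0
Stationarity residual: grad f(x) + sum_i lambda_i a_i = (-3, -2)
  -> stationarity FAILS
Primal feasibility (all g_i <= 0): OK
Dual feasibility (all lambda_i >= 0): OK
Complementary slackness (lambda_i * g_i(x) = 0 for all i): OK

Verdict: the first failing condition is stationarity -> stat.

stat


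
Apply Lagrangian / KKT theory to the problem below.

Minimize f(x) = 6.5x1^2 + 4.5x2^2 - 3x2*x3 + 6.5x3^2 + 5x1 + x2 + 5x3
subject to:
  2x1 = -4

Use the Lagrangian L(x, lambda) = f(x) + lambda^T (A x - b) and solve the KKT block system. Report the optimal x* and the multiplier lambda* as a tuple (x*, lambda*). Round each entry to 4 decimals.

Form the Lagrangian:
  L(x, lambda) = (1/2) x^T Q x + c^T x + lambda^T (A x - b)
Stationarity (grad_x L = 0): Q x + c + A^T lambda = 0.
Primal feasibility: A x = b.

This gives the KKT block system:
  [ Q   A^T ] [ x     ]   [-c ]
  [ A    0  ] [ lambda ] = [ b ]

Solving the linear system:
  x*      = (-2, -0.2593, -0.4444)
  lambda* = (10.5)
  f(x*)   = 14.7593

x* = (-2, -0.2593, -0.4444), lambda* = (10.5)


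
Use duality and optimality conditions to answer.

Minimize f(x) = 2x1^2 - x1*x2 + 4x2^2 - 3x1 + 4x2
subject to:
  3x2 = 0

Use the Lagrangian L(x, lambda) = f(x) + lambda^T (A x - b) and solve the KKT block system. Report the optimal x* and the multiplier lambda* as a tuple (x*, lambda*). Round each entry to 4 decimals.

Form the Lagrangian:
  L(x, lambda) = (1/2) x^T Q x + c^T x + lambda^T (A x - b)
Stationarity (grad_x L = 0): Q x + c + A^T lambda = 0.
Primal feasibility: A x = b.

This gives the KKT block system:
  [ Q   A^T ] [ x     ]   [-c ]
  [ A    0  ] [ lambda ] = [ b ]

Solving the linear system:
  x*      = (0.75, 0)
  lambda* = (-1.0833)
  f(x*)   = -1.125

x* = (0.75, 0), lambda* = (-1.0833)


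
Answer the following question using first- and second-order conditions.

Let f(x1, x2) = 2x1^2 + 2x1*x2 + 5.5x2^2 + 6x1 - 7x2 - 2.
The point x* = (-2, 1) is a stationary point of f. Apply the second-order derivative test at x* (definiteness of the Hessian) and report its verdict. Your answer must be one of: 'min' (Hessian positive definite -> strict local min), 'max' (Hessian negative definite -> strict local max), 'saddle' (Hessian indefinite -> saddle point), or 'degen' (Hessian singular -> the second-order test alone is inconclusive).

Compute the Hessian H = grad^2 f:
  H = [[4, 2], [2, 11]]
Verify stationarity: grad f(x*) = H x* + g = (0, 0).
Eigenvalues of H: 3.4689, 11.5311.
Both eigenvalues > 0, so H is positive definite -> x* is a strict local min.

min


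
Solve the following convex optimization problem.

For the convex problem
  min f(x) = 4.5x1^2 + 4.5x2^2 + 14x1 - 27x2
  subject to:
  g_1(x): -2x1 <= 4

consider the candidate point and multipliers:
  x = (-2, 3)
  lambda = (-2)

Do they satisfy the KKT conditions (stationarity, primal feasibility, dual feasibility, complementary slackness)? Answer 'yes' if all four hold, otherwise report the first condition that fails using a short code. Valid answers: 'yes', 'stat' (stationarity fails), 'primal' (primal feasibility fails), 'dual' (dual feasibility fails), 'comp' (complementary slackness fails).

Gradient of f: grad f(x) = Q x + c = (-4, 0)
Constraint values g_i(x) = a_i^T x - b_i:
  g_1((-2, 3)) = 0
Stationarity residual: grad f(x) + sum_i lambda_i a_i = (0, 0)
  -> stationarity OK
Primal feasibility (all g_i <= 0): OK
Dual feasibility (all lambda_i >= 0): FAILS
Complementary slackness (lambda_i * g_i(x) = 0 for all i): OK

Verdict: the first failing condition is dual_feasibility -> dual.

dual


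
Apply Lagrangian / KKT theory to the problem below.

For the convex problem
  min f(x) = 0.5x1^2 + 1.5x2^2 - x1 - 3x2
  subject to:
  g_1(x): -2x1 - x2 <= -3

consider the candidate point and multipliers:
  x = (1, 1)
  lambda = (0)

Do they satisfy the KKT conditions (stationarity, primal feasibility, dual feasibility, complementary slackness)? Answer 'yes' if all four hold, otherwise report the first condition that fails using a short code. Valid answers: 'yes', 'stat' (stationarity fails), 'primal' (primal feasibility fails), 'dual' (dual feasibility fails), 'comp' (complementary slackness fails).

Gradient of f: grad f(x) = Q x + c = (0, 0)
Constraint values g_i(x) = a_i^T x - b_i:
  g_1((1, 1)) = 0
Stationarity residual: grad f(x) + sum_i lambda_i a_i = (0, 0)
  -> stationarity OK
Primal feasibility (all g_i <= 0): OK
Dual feasibility (all lambda_i >= 0): OK
Complementary slackness (lambda_i * g_i(x) = 0 for all i): OK

Verdict: yes, KKT holds.

yes


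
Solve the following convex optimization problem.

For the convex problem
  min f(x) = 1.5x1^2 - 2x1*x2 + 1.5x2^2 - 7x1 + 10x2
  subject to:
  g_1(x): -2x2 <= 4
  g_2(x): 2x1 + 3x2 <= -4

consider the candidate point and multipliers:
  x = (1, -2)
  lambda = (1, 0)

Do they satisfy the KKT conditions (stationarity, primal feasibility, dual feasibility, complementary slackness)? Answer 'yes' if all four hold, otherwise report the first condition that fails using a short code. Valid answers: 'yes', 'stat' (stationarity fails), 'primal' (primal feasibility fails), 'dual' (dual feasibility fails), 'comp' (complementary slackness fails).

Gradient of f: grad f(x) = Q x + c = (0, 2)
Constraint values g_i(x) = a_i^T x - b_i:
  g_1((1, -2)) = 0
  g_2((1, -2)) = 0
Stationarity residual: grad f(x) + sum_i lambda_i a_i = (0, 0)
  -> stationarity OK
Primal feasibility (all g_i <= 0): OK
Dual feasibility (all lambda_i >= 0): OK
Complementary slackness (lambda_i * g_i(x) = 0 for all i): OK

Verdict: yes, KKT holds.

yes


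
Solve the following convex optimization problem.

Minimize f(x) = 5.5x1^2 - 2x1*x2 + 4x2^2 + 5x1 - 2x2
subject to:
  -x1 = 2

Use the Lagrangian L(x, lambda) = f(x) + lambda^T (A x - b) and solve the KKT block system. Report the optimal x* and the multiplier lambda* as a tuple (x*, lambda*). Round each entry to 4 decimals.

Form the Lagrangian:
  L(x, lambda) = (1/2) x^T Q x + c^T x + lambda^T (A x - b)
Stationarity (grad_x L = 0): Q x + c + A^T lambda = 0.
Primal feasibility: A x = b.

This gives the KKT block system:
  [ Q   A^T ] [ x     ]   [-c ]
  [ A    0  ] [ lambda ] = [ b ]

Solving the linear system:
  x*      = (-2, -0.25)
  lambda* = (-16.5)
  f(x*)   = 11.75

x* = (-2, -0.25), lambda* = (-16.5)


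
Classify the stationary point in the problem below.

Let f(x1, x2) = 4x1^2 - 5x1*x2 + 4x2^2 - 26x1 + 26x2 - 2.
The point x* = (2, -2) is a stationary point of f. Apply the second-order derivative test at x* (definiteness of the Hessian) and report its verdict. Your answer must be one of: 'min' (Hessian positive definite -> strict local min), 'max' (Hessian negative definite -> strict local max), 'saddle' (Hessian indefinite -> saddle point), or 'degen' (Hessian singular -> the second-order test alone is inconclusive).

Compute the Hessian H = grad^2 f:
  H = [[8, -5], [-5, 8]]
Verify stationarity: grad f(x*) = H x* + g = (0, 0).
Eigenvalues of H: 3, 13.
Both eigenvalues > 0, so H is positive definite -> x* is a strict local min.

min


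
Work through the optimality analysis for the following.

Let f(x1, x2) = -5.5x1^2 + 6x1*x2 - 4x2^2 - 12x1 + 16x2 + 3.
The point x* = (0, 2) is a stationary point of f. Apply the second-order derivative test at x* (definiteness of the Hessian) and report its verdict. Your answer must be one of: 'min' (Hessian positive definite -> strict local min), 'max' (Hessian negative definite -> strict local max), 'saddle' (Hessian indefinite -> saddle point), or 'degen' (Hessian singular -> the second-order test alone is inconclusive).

Compute the Hessian H = grad^2 f:
  H = [[-11, 6], [6, -8]]
Verify stationarity: grad f(x*) = H x* + g = (0, 0).
Eigenvalues of H: -15.6847, -3.3153.
Both eigenvalues < 0, so H is negative definite -> x* is a strict local max.

max


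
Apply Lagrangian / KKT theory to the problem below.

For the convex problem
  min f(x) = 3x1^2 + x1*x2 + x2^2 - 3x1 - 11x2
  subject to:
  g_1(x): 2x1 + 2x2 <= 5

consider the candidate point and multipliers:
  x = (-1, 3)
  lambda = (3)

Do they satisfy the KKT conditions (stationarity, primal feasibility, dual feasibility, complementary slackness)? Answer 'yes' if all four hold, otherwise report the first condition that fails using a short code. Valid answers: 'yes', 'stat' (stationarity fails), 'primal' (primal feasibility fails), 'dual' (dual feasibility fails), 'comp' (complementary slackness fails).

Gradient of f: grad f(x) = Q x + c = (-6, -6)
Constraint values g_i(x) = a_i^T x - b_i:
  g_1((-1, 3)) = -1
Stationarity residual: grad f(x) + sum_i lambda_i a_i = (0, 0)
  -> stationarity OK
Primal feasibility (all g_i <= 0): OK
Dual feasibility (all lambda_i >= 0): OK
Complementary slackness (lambda_i * g_i(x) = 0 for all i): FAILS

Verdict: the first failing condition is complementary_slackness -> comp.

comp


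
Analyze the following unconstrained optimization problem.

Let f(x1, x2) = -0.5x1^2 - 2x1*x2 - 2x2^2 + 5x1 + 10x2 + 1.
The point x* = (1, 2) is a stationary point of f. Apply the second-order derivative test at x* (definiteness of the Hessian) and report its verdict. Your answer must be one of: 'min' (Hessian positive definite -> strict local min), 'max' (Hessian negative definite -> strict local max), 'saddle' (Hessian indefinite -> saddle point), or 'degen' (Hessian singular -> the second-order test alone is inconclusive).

Compute the Hessian H = grad^2 f:
  H = [[-1, -2], [-2, -4]]
Verify stationarity: grad f(x*) = H x* + g = (0, 0).
Eigenvalues of H: -5, 0.
H has a zero eigenvalue (singular; negative semidefinite but not definite), so H is neither positive definite, negative definite, nor indefinite. The second-order test alone is inconclusive -> degen.
(Indeed, f is constant along the null direction of H through x*, so x* is not a strict local extremum.)

degen


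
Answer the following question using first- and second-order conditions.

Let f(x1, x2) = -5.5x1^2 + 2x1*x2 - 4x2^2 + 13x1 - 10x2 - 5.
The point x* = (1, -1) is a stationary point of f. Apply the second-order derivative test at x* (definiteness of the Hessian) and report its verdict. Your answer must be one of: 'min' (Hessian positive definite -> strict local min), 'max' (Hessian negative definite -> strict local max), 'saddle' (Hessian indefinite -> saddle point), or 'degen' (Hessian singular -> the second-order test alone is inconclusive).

Compute the Hessian H = grad^2 f:
  H = [[-11, 2], [2, -8]]
Verify stationarity: grad f(x*) = H x* + g = (0, 0).
Eigenvalues of H: -12, -7.
Both eigenvalues < 0, so H is negative definite -> x* is a strict local max.

max


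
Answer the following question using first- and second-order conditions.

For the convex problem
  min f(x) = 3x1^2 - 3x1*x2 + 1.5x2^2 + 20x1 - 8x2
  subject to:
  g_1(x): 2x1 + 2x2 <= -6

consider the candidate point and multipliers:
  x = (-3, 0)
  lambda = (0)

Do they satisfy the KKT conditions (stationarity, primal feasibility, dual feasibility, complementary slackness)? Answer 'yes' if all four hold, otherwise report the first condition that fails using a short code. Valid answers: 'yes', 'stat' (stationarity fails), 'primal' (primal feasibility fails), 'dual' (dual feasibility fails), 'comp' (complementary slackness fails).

Gradient of f: grad f(x) = Q x + c = (2, 1)
Constraint values g_i(x) = a_i^T x - b_i:
  g_1((-3, 0)) = 0
Stationarity residual: grad f(x) + sum_i lambda_i a_i = (2, 1)
  -> stationarity FAILS
Primal feasibility (all g_i <= 0): OK
Dual feasibility (all lambda_i >= 0): OK
Complementary slackness (lambda_i * g_i(x) = 0 for all i): OK

Verdict: the first failing condition is stationarity -> stat.

stat


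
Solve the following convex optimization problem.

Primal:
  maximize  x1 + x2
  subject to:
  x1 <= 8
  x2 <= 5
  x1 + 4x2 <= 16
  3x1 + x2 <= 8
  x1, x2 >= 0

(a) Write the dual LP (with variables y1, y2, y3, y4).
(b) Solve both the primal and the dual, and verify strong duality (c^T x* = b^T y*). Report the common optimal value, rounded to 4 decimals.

The standard primal-dual pair for 'max c^T x s.t. A x <= b, x >= 0' is:
  Dual:  min b^T y  s.t.  A^T y >= c,  y >= 0.

So the dual LP is:
  minimize  8y1 + 5y2 + 16y3 + 8y4
  subject to:
    y1 + y3 + 3y4 >= 1
    y2 + 4y3 + y4 >= 1
    y1, y2, y3, y4 >= 0

Solving the primal: x* = (1.4545, 3.6364).
  primal value c^T x* = 5.0909.
Solving the dual: y* = (0, 0, 0.1818, 0.2727).
  dual value b^T y* = 5.0909.
Strong duality: c^T x* = b^T y*. Confirmed.

5.0909


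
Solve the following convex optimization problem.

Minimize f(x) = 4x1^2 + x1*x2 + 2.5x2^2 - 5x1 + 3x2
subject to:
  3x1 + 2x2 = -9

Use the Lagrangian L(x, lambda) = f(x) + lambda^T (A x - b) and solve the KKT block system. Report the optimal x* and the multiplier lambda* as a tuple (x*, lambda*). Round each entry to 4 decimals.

Form the Lagrangian:
  L(x, lambda) = (1/2) x^T Q x + c^T x + lambda^T (A x - b)
Stationarity (grad_x L = 0): Q x + c + A^T lambda = 0.
Primal feasibility: A x = b.

This gives the KKT block system:
  [ Q   A^T ] [ x     ]   [-c ]
  [ A    0  ] [ lambda ] = [ b ]

Solving the linear system:
  x*      = (-1.2154, -2.6769)
  lambda* = (5.8)
  f(x*)   = 25.1231

x* = (-1.2154, -2.6769), lambda* = (5.8)


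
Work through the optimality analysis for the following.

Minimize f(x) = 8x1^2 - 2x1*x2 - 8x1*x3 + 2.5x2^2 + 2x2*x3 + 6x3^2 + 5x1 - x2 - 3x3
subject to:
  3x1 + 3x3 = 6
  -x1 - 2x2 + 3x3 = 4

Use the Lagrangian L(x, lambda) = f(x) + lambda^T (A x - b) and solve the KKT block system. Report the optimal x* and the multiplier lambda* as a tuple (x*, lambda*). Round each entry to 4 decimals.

Form the Lagrangian:
  L(x, lambda) = (1/2) x^T Q x + c^T x + lambda^T (A x - b)
Stationarity (grad_x L = 0): Q x + c + A^T lambda = 0.
Primal feasibility: A x = b.

This gives the KKT block system:
  [ Q   A^T ] [ x     ]   [-c ]
  [ A    0  ] [ lambda ] = [ b ]

Solving the linear system:
  x*      = (0.65, -0.3, 1.35)
  lambda* = (-1.9167, -0.55)
  f(x*)   = 6.6

x* = (0.65, -0.3, 1.35), lambda* = (-1.9167, -0.55)


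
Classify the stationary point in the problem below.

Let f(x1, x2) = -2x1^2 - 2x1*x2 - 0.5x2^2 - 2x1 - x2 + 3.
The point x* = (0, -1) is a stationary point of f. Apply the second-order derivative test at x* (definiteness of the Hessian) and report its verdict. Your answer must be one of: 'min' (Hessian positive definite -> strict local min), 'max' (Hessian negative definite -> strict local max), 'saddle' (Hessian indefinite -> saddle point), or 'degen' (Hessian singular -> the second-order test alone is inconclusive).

Compute the Hessian H = grad^2 f:
  H = [[-4, -2], [-2, -1]]
Verify stationarity: grad f(x*) = H x* + g = (0, 0).
Eigenvalues of H: -5, 0.
H has a zero eigenvalue (singular; negative semidefinite but not definite), so H is neither positive definite, negative definite, nor indefinite. The second-order test alone is inconclusive -> degen.
(Indeed, f is constant along the null direction of H through x*, so x* is not a strict local extremum.)

degen


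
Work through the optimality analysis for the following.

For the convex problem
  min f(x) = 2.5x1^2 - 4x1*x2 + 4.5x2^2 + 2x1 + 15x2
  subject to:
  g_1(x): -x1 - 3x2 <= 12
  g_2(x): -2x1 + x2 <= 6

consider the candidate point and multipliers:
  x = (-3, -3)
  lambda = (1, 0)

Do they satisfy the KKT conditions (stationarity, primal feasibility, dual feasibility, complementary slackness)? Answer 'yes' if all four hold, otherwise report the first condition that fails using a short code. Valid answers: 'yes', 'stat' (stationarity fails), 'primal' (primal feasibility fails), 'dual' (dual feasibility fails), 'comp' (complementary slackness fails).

Gradient of f: grad f(x) = Q x + c = (-1, 0)
Constraint values g_i(x) = a_i^T x - b_i:
  g_1((-3, -3)) = 0
  g_2((-3, -3)) = -3
Stationarity residual: grad f(x) + sum_i lambda_i a_i = (-2, -3)
  -> stationarity FAILS
Primal feasibility (all g_i <= 0): OK
Dual feasibility (all lambda_i >= 0): OK
Complementary slackness (lambda_i * g_i(x) = 0 for all i): OK

Verdict: the first failing condition is stationarity -> stat.

stat


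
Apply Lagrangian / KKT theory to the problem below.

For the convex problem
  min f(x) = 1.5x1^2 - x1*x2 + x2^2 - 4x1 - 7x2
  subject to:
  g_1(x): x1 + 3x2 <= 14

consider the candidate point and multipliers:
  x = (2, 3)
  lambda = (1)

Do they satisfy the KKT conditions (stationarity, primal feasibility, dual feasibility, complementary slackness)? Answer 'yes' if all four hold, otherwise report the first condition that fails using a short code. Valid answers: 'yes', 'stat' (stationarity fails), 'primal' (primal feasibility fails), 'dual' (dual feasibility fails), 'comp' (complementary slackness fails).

Gradient of f: grad f(x) = Q x + c = (-1, -3)
Constraint values g_i(x) = a_i^T x - b_i:
  g_1((2, 3)) = -3
Stationarity residual: grad f(x) + sum_i lambda_i a_i = (0, 0)
  -> stationarity OK
Primal feasibility (all g_i <= 0): OK
Dual feasibility (all lambda_i >= 0): OK
Complementary slackness (lambda_i * g_i(x) = 0 for all i): FAILS

Verdict: the first failing condition is complementary_slackness -> comp.

comp


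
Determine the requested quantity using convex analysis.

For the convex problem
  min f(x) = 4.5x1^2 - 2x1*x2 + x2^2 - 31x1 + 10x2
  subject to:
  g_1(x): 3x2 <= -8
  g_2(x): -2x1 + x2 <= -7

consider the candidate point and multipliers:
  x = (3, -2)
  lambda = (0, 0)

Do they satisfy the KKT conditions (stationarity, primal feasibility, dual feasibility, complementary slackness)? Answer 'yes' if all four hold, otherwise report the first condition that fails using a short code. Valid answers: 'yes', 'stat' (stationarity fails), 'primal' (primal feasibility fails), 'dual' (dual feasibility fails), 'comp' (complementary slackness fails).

Gradient of f: grad f(x) = Q x + c = (0, 0)
Constraint values g_i(x) = a_i^T x - b_i:
  g_1((3, -2)) = 2
  g_2((3, -2)) = -1
Stationarity residual: grad f(x) + sum_i lambda_i a_i = (0, 0)
  -> stationarity OK
Primal feasibility (all g_i <= 0): FAILS
Dual feasibility (all lambda_i >= 0): OK
Complementary slackness (lambda_i * g_i(x) = 0 for all i): OK

Verdict: the first failing condition is primal_feasibility -> primal.

primal


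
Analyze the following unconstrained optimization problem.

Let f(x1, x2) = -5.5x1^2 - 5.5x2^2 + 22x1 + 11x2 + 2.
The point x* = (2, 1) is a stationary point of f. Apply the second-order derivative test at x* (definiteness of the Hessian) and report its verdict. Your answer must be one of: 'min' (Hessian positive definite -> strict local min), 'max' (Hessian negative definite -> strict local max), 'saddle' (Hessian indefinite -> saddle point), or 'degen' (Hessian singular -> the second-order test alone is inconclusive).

Compute the Hessian H = grad^2 f:
  H = [[-11, 0], [0, -11]]
Verify stationarity: grad f(x*) = H x* + g = (0, 0).
Eigenvalues of H: -11, -11.
Both eigenvalues < 0, so H is negative definite -> x* is a strict local max.

max


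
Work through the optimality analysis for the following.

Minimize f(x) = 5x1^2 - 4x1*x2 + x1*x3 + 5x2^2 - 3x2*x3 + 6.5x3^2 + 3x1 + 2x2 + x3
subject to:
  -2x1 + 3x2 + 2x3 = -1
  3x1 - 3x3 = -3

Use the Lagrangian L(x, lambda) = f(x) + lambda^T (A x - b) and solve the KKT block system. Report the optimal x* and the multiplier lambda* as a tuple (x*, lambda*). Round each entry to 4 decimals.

Form the Lagrangian:
  L(x, lambda) = (1/2) x^T Q x + c^T x + lambda^T (A x - b)
Stationarity (grad_x L = 0): Q x + c + A^T lambda = 0.
Primal feasibility: A x = b.

This gives the KKT block system:
  [ Q   A^T ] [ x     ]   [-c ]
  [ A    0  ] [ lambda ] = [ b ]

Solving the linear system:
  x*      = (-1, -1, 0)
  lambda* = (1.3333, 1.8889)
  f(x*)   = 1

x* = (-1, -1, 0), lambda* = (1.3333, 1.8889)


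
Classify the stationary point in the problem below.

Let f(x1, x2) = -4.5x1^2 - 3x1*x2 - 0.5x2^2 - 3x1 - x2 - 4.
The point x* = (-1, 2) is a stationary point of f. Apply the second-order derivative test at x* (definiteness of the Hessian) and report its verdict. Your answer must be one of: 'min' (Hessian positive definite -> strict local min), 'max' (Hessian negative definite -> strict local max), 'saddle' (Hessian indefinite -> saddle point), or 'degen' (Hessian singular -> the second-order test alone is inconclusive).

Compute the Hessian H = grad^2 f:
  H = [[-9, -3], [-3, -1]]
Verify stationarity: grad f(x*) = H x* + g = (0, 0).
Eigenvalues of H: -10, 0.
H has a zero eigenvalue (singular; negative semidefinite but not definite), so H is neither positive definite, negative definite, nor indefinite. The second-order test alone is inconclusive -> degen.
(Indeed, f is constant along the null direction of H through x*, so x* is not a strict local extremum.)

degen


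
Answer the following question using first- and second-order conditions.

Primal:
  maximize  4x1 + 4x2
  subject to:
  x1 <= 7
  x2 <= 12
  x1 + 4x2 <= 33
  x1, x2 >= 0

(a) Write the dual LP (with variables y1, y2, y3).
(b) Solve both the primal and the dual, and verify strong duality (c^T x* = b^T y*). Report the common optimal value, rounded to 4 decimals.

The standard primal-dual pair for 'max c^T x s.t. A x <= b, x >= 0' is:
  Dual:  min b^T y  s.t.  A^T y >= c,  y >= 0.

So the dual LP is:
  minimize  7y1 + 12y2 + 33y3
  subject to:
    y1 + y3 >= 4
    y2 + 4y3 >= 4
    y1, y2, y3 >= 0

Solving the primal: x* = (7, 6.5).
  primal value c^T x* = 54.
Solving the dual: y* = (3, 0, 1).
  dual value b^T y* = 54.
Strong duality: c^T x* = b^T y*. Confirmed.

54
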